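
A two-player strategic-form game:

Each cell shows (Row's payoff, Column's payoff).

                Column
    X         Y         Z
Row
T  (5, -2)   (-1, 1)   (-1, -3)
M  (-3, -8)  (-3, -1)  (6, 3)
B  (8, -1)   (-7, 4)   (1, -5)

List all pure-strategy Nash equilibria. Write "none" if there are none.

The pure Nash equilibria are (T, Y); (M, Z).

Mark each player's best response to every combination of opponents' strategies; a profile where every player is best-responding is a pure Nash equilibrium.
Row against X: payoffs 5, -3, 8 → best response B.
Row against Y: payoffs -1, -3, -7 → best response T.
Row against Z: payoffs -1, 6, 1 → best response M.
Column against T: payoffs -2, 1, -3 → best response Y.
Column against M: payoffs -8, -1, 3 → best response Z.
Column against B: payoffs -1, 4, -5 → best response Y.
Mutual best responses: (T, Y); (M, Z).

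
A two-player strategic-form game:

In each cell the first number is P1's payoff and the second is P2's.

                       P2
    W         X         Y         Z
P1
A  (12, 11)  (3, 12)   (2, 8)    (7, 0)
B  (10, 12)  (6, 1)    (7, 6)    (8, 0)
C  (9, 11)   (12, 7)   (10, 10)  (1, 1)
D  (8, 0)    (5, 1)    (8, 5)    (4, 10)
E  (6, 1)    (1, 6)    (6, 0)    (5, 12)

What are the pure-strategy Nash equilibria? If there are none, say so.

No pure-strategy Nash equilibrium.

(A, W): P2 can switch to X (11 → 12). Not NE.
(A, X): P1 can switch to B (3 → 6). Not NE.
(A, Y): P1 can switch to B (2 → 7). Not NE.
(A, Z): P1 can switch to B (7 → 8). Not NE.
(B, W): P1 can switch to A (10 → 12). Not NE.
(B, X): P1 can switch to C (6 → 12). Not NE.
(B, Y): P1 can switch to C (7 → 10). Not NE.
(B, Z): P2 can switch to W (0 → 12). Not NE.
(C, W): P1 can switch to A (9 → 12). Not NE.
(C, X): P2 can switch to W (7 → 11). Not NE.
(C, Y): P2 can switch to W (10 → 11). Not NE.
(C, Z): P1 can switch to A (1 → 7). Not NE.
(The remaining 8 profiles each have a profitable deviation by the same check.)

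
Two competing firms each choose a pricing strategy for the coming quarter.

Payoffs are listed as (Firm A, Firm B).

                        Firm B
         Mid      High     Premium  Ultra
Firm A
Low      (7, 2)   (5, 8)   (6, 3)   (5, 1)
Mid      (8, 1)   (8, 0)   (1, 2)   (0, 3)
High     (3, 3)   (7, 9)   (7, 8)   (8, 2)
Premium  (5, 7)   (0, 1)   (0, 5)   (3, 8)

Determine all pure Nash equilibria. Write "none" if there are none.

There is no pure-strategy Nash equilibrium.

Check each profile: it is a Nash equilibrium iff no player can strictly gain by switching unilaterally.
(Low, Mid): Firm A can switch to Mid (7 → 8). Not NE.
(Low, High): Firm A can switch to Mid (5 → 8). Not NE.
(Low, Premium): Firm A can switch to High (6 → 7). Not NE.
(Low, Ultra): Firm A can switch to High (5 → 8). Not NE.
(Mid, Mid): Firm B can switch to Premium (1 → 2). Not NE.
(Mid, High): Firm B can switch to Mid (0 → 1). Not NE.
(Mid, Premium): Firm A can switch to Low (1 → 6). Not NE.
(Mid, Ultra): Firm A can switch to Low (0 → 5). Not NE.
(High, Mid): Firm A can switch to Low (3 → 7). Not NE.
(High, High): Firm A can switch to Mid (7 → 8). Not NE.
(High, Premium): Firm B can switch to High (8 → 9). Not NE.
(High, Ultra): Firm B can switch to Mid (2 → 3). Not NE.
(The remaining 4 profiles each have a profitable deviation by the same check.)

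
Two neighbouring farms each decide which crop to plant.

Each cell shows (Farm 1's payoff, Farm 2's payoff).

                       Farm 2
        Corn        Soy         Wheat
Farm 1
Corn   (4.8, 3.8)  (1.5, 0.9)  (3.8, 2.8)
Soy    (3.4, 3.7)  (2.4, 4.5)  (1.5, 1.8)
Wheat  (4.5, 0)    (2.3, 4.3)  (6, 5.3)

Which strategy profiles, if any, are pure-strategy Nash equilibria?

The pure Nash equilibria are (Corn, Corn) and (Soy, Soy) and (Wheat, Wheat).

Mark each player's best response to every combination of opponents' strategies; a profile where every player is best-responding is a pure Nash equilibrium.
Farm 1 against Corn: payoffs 4.8, 3.4, 4.5 → best response Corn.
Farm 1 against Soy: payoffs 1.5, 2.4, 2.3 → best response Soy.
Farm 1 against Wheat: payoffs 3.8, 1.5, 6 → best response Wheat.
Farm 2 against Corn: payoffs 3.8, 0.9, 2.8 → best response Corn.
Farm 2 against Soy: payoffs 3.7, 4.5, 1.8 → best response Soy.
Farm 2 against Wheat: payoffs 0, 4.3, 5.3 → best response Wheat.
Mutual best responses: (Corn, Corn); (Soy, Soy); (Wheat, Wheat).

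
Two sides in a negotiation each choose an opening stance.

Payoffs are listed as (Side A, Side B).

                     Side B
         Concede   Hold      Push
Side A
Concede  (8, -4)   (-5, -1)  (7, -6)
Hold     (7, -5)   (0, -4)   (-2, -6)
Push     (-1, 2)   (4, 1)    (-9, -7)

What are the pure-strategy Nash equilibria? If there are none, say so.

For each player, find the best response to each opponent profile; mutual best responses are the pure NE.
Side A against Concede: payoffs 8, 7, -1 → best response Concede.
Side A against Hold: payoffs -5, 0, 4 → best response Push.
Side A against Push: payoffs 7, -2, -9 → best response Concede.
Side B against Concede: payoffs -4, -1, -6 → best response Hold.
Side B against Hold: payoffs -5, -4, -6 → best response Hold.
Side B against Push: payoffs 2, 1, -7 → best response Concede.
No profile is a mutual best response for all players.

This game has no pure Nash equilibrium.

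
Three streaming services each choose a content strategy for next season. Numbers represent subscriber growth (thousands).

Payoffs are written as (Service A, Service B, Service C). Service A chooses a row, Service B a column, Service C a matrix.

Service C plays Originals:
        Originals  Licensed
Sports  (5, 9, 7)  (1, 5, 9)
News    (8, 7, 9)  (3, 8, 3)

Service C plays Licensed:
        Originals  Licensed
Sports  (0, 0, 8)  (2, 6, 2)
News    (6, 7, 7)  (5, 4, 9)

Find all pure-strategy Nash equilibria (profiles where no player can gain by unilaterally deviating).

Mark each player's best response to every combination of opponents' strategies; a profile where every player is best-responding is a pure Nash equilibrium.
Service A against (Originals, Originals): payoffs 5, 8 → best response News.
Service A against (Originals, Licensed): payoffs 0, 6 → best response News.
Service A against (Licensed, Originals): payoffs 1, 3 → best response News.
Service A against (Licensed, Licensed): payoffs 2, 5 → best response News.
Service B against (Sports, Originals): payoffs 9, 5 → best response Originals.
Service B against (Sports, Licensed): payoffs 0, 6 → best response Licensed.
Service B against (News, Originals): payoffs 7, 8 → best response Licensed.
Service B against (News, Licensed): payoffs 7, 4 → best response Originals.
Service C against (Sports, Originals): payoffs 7, 8 → best response Licensed.
Service C against (Sports, Licensed): payoffs 9, 2 → best response Originals.
Service C against (News, Originals): payoffs 9, 7 → best response Originals.
Service C against (News, Licensed): payoffs 3, 9 → best response Licensed.
No profile is a mutual best response for all players.

This game has no pure Nash equilibrium.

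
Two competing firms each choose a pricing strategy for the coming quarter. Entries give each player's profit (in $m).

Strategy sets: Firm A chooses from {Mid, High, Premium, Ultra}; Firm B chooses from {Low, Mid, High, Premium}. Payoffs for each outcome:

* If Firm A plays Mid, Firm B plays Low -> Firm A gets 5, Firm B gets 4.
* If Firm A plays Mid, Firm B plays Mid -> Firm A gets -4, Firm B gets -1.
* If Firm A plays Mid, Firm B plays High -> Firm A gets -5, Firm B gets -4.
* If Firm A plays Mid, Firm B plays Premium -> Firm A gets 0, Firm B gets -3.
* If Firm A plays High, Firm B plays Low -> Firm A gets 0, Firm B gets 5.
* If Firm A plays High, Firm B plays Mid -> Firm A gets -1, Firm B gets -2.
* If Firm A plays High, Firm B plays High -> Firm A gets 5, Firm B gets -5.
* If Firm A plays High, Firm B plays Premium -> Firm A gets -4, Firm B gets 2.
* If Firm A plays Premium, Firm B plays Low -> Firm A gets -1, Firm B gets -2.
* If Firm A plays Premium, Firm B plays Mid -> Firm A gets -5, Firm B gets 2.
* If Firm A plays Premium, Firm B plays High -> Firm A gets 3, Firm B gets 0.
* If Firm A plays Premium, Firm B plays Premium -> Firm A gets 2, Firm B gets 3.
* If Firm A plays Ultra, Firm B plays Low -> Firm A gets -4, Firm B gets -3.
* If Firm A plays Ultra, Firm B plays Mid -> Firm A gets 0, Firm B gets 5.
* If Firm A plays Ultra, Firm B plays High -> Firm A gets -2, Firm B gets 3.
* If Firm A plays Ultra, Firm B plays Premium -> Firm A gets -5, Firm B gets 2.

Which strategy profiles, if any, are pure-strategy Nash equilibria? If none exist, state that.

For each player, find the best response to each opponent profile; mutual best responses are the pure NE.
Firm A against Low: payoffs 5, 0, -1, -4 → best response Mid.
Firm A against Mid: payoffs -4, -1, -5, 0 → best response Ultra.
Firm A against High: payoffs -5, 5, 3, -2 → best response High.
Firm A against Premium: payoffs 0, -4, 2, -5 → best response Premium.
Firm B against Mid: payoffs 4, -1, -4, -3 → best response Low.
Firm B against High: payoffs 5, -2, -5, 2 → best response Low.
Firm B against Premium: payoffs -2, 2, 0, 3 → best response Premium.
Firm B against Ultra: payoffs -3, 5, 3, 2 → best response Mid.
Mutual best responses: (Mid, Low); (Premium, Premium); (Ultra, Mid).

Pure-strategy Nash equilibria: (Mid, Low); (Premium, Premium); (Ultra, Mid)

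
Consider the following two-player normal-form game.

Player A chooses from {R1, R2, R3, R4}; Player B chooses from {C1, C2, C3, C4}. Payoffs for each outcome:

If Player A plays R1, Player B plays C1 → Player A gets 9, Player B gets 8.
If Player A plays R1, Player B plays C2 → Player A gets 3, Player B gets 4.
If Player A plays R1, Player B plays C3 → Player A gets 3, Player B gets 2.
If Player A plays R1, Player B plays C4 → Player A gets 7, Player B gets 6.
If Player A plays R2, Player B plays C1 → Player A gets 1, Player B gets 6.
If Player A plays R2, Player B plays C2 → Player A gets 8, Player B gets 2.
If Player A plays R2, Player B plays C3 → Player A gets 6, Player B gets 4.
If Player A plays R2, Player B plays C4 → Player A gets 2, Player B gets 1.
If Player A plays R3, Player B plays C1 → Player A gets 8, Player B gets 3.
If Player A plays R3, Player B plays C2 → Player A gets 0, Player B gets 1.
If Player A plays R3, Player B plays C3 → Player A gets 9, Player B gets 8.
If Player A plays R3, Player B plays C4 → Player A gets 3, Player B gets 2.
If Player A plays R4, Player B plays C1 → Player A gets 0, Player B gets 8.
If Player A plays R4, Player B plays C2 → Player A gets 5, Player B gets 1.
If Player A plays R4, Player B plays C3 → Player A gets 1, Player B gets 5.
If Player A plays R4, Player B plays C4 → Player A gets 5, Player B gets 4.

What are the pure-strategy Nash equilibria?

(R1, C1); (R3, C3)

(R1, C1): Player A gets 9, best alternative 8; Player B gets 8, best alternative 6. No profitable deviation — NE.
(R1, C2): Player A can switch to R2 (3 → 8). Not NE.
(R1, C3): Player A can switch to R2 (3 → 6). Not NE.
(R1, C4): Player B can switch to C1 (6 → 8). Not NE.
(R2, C1): Player A can switch to R1 (1 → 9). Not NE.
(R2, C2): Player B can switch to C1 (2 → 6). Not NE.
(R2, C3): Player A can switch to R3 (6 → 9). Not NE.
(R2, C4): Player A can switch to R1 (2 → 7). Not NE.
(R3, C1): Player A can switch to R1 (8 → 9). Not NE.
(R3, C2): Player A can switch to R1 (0 → 3). Not NE.
(R3, C3): Player A gets 9, best alternative 6; Player B gets 8, best alternative 3. No profitable deviation — NE.
(R3, C4): Player A can switch to R1 (3 → 7). Not NE.
(The remaining 4 profiles each have a profitable deviation by the same check.)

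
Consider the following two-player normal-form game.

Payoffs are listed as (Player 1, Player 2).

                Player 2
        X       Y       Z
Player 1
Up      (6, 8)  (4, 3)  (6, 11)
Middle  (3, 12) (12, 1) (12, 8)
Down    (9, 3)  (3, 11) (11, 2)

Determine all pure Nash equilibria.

No pure-strategy Nash equilibrium.

(Up, X): Player 1 can switch to Down (6 → 9). Not NE.
(Up, Y): Player 1 can switch to Middle (4 → 12). Not NE.
(Up, Z): Player 1 can switch to Middle (6 → 12). Not NE.
(Middle, X): Player 1 can switch to Up (3 → 6). Not NE.
(Middle, Y): Player 2 can switch to X (1 → 12). Not NE.
(Middle, Z): Player 2 can switch to X (8 → 12). Not NE.
(Down, X): Player 2 can switch to Y (3 → 11). Not NE.
(Down, Y): Player 1 can switch to Up (3 → 4). Not NE.
(Down, Z): Player 1 can switch to Middle (11 → 12). Not NE.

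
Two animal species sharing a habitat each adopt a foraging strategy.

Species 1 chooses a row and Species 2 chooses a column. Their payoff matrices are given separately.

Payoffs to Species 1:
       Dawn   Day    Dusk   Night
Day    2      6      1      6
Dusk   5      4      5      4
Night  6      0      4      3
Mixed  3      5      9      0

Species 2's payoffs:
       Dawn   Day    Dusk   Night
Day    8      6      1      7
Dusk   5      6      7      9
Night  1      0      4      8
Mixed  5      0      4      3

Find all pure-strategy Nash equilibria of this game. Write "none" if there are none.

none

(Day, Dawn): Species 1 can switch to Dusk (2 → 5). Not NE.
(Day, Day): Species 2 can switch to Dawn (6 → 8). Not NE.
(Day, Dusk): Species 1 can switch to Dusk (1 → 5). Not NE.
(Day, Night): Species 2 can switch to Dawn (7 → 8). Not NE.
(Dusk, Dawn): Species 1 can switch to Night (5 → 6). Not NE.
(Dusk, Day): Species 1 can switch to Day (4 → 6). Not NE.
(Dusk, Dusk): Species 1 can switch to Mixed (5 → 9). Not NE.
(Dusk, Night): Species 1 can switch to Day (4 → 6). Not NE.
(The remaining 8 profiles each have a profitable deviation by the same check.)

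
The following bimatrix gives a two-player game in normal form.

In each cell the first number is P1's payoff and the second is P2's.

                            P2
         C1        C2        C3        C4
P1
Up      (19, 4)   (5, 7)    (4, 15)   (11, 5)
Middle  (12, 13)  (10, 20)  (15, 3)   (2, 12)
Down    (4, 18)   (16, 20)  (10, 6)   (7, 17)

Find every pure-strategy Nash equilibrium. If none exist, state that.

For each player, find the best response to each opponent profile; mutual best responses are the pure NE.
P1 against C1: payoffs 19, 12, 4 → best response Up.
P1 against C2: payoffs 5, 10, 16 → best response Down.
P1 against C3: payoffs 4, 15, 10 → best response Middle.
P1 against C4: payoffs 11, 2, 7 → best response Up.
P2 against Up: payoffs 4, 7, 15, 5 → best response C3.
P2 against Middle: payoffs 13, 20, 3, 12 → best response C2.
P2 against Down: payoffs 18, 20, 6, 17 → best response C2.
Mutual best responses: (Down, C2).

(Down, C2)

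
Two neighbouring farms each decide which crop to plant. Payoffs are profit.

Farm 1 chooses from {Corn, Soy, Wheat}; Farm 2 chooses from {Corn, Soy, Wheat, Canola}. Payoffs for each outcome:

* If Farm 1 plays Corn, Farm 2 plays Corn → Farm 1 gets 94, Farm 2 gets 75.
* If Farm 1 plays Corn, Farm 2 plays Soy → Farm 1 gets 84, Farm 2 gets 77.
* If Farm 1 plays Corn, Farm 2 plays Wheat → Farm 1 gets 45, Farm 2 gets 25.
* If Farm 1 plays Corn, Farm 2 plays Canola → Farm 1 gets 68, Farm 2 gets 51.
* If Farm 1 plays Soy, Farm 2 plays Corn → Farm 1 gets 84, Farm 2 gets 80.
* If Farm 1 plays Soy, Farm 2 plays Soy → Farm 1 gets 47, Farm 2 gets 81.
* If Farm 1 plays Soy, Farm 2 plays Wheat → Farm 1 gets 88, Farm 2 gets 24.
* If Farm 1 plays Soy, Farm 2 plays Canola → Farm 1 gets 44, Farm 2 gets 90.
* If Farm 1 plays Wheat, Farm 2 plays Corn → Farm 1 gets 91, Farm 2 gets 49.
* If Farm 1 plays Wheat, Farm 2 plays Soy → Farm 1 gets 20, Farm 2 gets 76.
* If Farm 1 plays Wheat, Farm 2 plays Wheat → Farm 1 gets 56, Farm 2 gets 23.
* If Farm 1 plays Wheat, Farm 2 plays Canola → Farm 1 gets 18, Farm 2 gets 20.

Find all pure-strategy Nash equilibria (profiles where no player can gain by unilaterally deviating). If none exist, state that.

Pure NE: (Corn, Soy)

(Corn, Corn): Farm 2 can switch to Soy (75 → 77). Not NE.
(Corn, Soy): Farm 1 gets 84, best alternative 47; Farm 2 gets 77, best alternative 75. No profitable deviation — NE.
(Corn, Wheat): Farm 1 can switch to Soy (45 → 88). Not NE.
(Corn, Canola): Farm 2 can switch to Corn (51 → 75). Not NE.
(Soy, Corn): Farm 1 can switch to Corn (84 → 94). Not NE.
(Soy, Soy): Farm 1 can switch to Corn (47 → 84). Not NE.
(Soy, Wheat): Farm 2 can switch to Corn (24 → 80). Not NE.
(The remaining 5 profiles each have a profitable deviation by the same check.)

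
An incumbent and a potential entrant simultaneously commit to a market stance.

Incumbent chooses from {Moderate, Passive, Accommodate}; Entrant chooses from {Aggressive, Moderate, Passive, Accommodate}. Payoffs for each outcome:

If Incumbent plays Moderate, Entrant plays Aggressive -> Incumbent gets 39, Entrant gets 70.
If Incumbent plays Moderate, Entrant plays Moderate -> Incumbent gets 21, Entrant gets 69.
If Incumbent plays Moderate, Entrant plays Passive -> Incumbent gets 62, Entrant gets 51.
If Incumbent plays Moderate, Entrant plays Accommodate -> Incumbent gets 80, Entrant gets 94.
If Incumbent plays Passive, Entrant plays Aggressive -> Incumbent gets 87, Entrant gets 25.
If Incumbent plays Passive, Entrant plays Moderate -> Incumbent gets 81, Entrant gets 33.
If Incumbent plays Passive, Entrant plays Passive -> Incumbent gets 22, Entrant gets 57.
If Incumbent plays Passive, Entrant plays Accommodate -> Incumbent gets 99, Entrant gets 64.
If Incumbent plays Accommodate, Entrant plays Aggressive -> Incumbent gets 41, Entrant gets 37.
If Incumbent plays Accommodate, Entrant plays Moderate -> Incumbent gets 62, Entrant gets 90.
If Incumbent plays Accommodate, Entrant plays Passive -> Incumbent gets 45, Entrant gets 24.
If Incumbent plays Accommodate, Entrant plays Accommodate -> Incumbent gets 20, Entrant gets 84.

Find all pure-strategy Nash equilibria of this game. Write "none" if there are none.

Pure NE: (Passive, Accommodate)

Incumbent against Aggressive: payoffs 39, 87, 41 → best response Passive.
Incumbent against Moderate: payoffs 21, 81, 62 → best response Passive.
Incumbent against Passive: payoffs 62, 22, 45 → best response Moderate.
Incumbent against Accommodate: payoffs 80, 99, 20 → best response Passive.
Entrant against Moderate: payoffs 70, 69, 51, 94 → best response Accommodate.
Entrant against Passive: payoffs 25, 33, 57, 64 → best response Accommodate.
Entrant against Accommodate: payoffs 37, 90, 24, 84 → best response Moderate.
Mutual best responses: (Passive, Accommodate).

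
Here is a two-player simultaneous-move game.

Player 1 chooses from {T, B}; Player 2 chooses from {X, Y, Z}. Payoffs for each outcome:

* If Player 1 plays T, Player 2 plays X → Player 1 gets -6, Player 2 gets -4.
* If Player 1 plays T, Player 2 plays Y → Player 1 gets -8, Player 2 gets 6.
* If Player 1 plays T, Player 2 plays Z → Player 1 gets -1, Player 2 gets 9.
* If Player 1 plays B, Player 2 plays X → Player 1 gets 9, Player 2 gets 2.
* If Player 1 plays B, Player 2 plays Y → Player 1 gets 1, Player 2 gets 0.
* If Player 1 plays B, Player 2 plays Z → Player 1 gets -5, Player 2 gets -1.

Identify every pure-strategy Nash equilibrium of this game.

Pure-strategy Nash equilibria: (T, Z), (B, X)

For each strategy profile, look for a profitable unilateral deviation.
(T, X): Player 1 can switch to B (-6 → 9). Not NE.
(T, Y): Player 1 can switch to B (-8 → 1). Not NE.
(T, Z): Player 1 gets -1, best alternative -5; Player 2 gets 9, best alternative 6. No profitable deviation — NE.
(B, X): Player 1 gets 9, best alternative -6; Player 2 gets 2, best alternative 0. No profitable deviation — NE.
(B, Y): Player 2 can switch to X (0 → 2). Not NE.
(B, Z): Player 1 can switch to T (-5 → -1). Not NE.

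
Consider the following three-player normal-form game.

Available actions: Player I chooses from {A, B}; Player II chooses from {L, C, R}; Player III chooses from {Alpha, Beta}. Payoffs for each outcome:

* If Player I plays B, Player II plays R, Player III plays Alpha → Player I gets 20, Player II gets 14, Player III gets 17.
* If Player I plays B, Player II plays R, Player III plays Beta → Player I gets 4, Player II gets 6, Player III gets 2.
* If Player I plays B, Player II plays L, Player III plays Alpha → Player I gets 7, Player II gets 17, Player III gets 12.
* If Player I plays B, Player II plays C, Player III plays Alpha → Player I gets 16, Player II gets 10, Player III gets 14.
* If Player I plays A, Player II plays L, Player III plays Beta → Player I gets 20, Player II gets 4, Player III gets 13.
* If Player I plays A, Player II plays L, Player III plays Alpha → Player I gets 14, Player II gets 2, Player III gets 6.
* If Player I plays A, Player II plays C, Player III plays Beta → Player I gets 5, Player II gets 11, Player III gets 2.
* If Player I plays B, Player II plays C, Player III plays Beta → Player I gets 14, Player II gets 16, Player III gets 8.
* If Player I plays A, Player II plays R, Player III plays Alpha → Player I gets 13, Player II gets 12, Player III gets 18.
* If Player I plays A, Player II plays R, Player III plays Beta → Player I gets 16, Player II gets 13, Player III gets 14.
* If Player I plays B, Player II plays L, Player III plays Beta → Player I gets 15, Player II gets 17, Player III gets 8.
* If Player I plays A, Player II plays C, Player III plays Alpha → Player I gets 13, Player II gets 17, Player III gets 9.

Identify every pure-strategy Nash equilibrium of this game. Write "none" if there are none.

There is no pure-strategy Nash equilibrium.

Player I against (L, Alpha): payoffs 14, 7 → best response A.
Player I against (L, Beta): payoffs 20, 15 → best response A.
Player I against (C, Alpha): payoffs 13, 16 → best response B.
Player I against (C, Beta): payoffs 5, 14 → best response B.
Player I against (R, Alpha): payoffs 13, 20 → best response B.
Player I against (R, Beta): payoffs 16, 4 → best response A.
Player II against (A, Alpha): payoffs 2, 17, 12 → best response C.
Player II against (A, Beta): payoffs 4, 11, 13 → best response R.
Player II against (B, Alpha): payoffs 17, 10, 14 → best response L.
Player II against (B, Beta): payoffs 17, 16, 6 → best response L.
Player III against (A, L): payoffs 6, 13 → best response Beta.
Player III against (A, C): payoffs 9, 2 → best response Alpha.
Player III against (A, R): payoffs 18, 14 → best response Alpha.
Player III against (B, L): payoffs 12, 8 → best response Alpha.
Player III against (B, C): payoffs 14, 8 → best response Alpha.
Player III against (B, R): payoffs 17, 2 → best response Alpha.
No profile is a mutual best response for all players.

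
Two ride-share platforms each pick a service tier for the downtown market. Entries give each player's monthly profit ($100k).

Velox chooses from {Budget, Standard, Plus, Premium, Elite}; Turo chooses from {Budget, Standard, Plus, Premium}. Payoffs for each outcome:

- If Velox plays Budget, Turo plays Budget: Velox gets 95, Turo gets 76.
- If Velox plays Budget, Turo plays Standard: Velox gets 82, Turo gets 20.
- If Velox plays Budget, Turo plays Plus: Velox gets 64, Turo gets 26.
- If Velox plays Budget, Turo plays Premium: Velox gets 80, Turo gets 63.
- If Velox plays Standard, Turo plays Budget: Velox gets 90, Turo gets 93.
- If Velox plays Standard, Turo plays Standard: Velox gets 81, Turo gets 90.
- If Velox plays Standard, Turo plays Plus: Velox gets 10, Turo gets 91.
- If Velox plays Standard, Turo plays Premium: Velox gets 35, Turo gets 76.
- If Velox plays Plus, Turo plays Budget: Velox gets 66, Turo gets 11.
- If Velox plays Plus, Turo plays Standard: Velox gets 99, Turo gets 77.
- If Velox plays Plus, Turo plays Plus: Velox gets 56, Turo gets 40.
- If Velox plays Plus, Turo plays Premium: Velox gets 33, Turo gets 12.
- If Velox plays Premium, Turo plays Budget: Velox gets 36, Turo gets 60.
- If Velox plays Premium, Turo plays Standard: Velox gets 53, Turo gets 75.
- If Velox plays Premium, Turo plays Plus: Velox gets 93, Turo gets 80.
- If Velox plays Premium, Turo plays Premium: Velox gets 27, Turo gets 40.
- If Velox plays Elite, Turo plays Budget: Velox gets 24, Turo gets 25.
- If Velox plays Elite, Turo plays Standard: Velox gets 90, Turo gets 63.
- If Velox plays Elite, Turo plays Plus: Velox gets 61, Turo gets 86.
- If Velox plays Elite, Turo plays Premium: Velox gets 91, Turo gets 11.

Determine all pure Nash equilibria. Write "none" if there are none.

The pure Nash equilibria are (Budget, Budget); (Plus, Standard); (Premium, Plus).

Velox against Budget: payoffs 95, 90, 66, 36, 24 → best response Budget.
Velox against Standard: payoffs 82, 81, 99, 53, 90 → best response Plus.
Velox against Plus: payoffs 64, 10, 56, 93, 61 → best response Premium.
Velox against Premium: payoffs 80, 35, 33, 27, 91 → best response Elite.
Turo against Budget: payoffs 76, 20, 26, 63 → best response Budget.
Turo against Standard: payoffs 93, 90, 91, 76 → best response Budget.
Turo against Plus: payoffs 11, 77, 40, 12 → best response Standard.
Turo against Premium: payoffs 60, 75, 80, 40 → best response Plus.
Turo against Elite: payoffs 25, 63, 86, 11 → best response Plus.
Mutual best responses: (Budget, Budget); (Plus, Standard); (Premium, Plus).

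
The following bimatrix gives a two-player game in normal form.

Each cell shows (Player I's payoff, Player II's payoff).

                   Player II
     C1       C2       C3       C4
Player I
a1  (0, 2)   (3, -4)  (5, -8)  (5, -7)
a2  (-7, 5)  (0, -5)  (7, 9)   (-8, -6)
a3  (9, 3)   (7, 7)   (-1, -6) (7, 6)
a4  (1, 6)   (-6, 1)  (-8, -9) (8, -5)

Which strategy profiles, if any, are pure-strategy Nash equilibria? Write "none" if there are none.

Pure-strategy Nash equilibria: (a2, C3), (a3, C2)

(a1, C1): Player I can switch to a3 (0 → 9). Not NE.
(a1, C2): Player I can switch to a3 (3 → 7). Not NE.
(a1, C3): Player I can switch to a2 (5 → 7). Not NE.
(a1, C4): Player I can switch to a3 (5 → 7). Not NE.
(a2, C1): Player I can switch to a1 (-7 → 0). Not NE.
(a2, C2): Player I can switch to a1 (0 → 3). Not NE.
(a2, C3): Player I gets 7, best alternative 5; Player II gets 9, best alternative 5. No profitable deviation — NE.
(a2, C4): Player I can switch to a1 (-8 → 5). Not NE.
(a3, C1): Player II can switch to C2 (3 → 7). Not NE.
(a3, C2): Player I gets 7, best alternative 3; Player II gets 7, best alternative 6. No profitable deviation — NE.
(The remaining 6 profiles each have a profitable deviation by the same check.)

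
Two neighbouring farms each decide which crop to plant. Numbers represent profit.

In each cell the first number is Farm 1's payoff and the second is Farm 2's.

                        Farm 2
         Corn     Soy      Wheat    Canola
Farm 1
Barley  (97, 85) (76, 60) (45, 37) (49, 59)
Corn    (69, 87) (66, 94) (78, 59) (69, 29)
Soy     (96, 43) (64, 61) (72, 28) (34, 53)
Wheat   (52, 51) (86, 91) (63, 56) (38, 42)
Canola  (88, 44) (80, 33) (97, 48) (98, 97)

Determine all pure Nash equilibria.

Farm 1 against Corn: payoffs 97, 69, 96, 52, 88 → best response Barley.
Farm 1 against Soy: payoffs 76, 66, 64, 86, 80 → best response Wheat.
Farm 1 against Wheat: payoffs 45, 78, 72, 63, 97 → best response Canola.
Farm 1 against Canola: payoffs 49, 69, 34, 38, 98 → best response Canola.
Farm 2 against Barley: payoffs 85, 60, 37, 59 → best response Corn.
Farm 2 against Corn: payoffs 87, 94, 59, 29 → best response Soy.
Farm 2 against Soy: payoffs 43, 61, 28, 53 → best response Soy.
Farm 2 against Wheat: payoffs 51, 91, 56, 42 → best response Soy.
Farm 2 against Canola: payoffs 44, 33, 48, 97 → best response Canola.
Mutual best responses: (Barley, Corn); (Wheat, Soy); (Canola, Canola).

(Barley, Corn); (Wheat, Soy); (Canola, Canola)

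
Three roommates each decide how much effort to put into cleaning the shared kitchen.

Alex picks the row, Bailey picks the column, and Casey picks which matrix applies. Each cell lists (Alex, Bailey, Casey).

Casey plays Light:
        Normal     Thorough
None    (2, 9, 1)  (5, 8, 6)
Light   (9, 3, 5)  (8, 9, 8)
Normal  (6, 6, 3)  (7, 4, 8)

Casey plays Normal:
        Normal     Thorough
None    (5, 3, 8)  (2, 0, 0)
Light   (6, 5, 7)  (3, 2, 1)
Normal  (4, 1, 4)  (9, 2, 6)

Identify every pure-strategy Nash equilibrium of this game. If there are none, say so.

For each player, find the best response to each opponent profile; mutual best responses are the pure NE.
Alex against (Normal, Light): payoffs 2, 9, 6 → best response Light.
Alex against (Normal, Normal): payoffs 5, 6, 4 → best response Light.
Alex against (Thorough, Light): payoffs 5, 8, 7 → best response Light.
Alex against (Thorough, Normal): payoffs 2, 3, 9 → best response Normal.
Bailey against (None, Light): payoffs 9, 8 → best response Normal.
Bailey against (None, Normal): payoffs 3, 0 → best response Normal.
Bailey against (Light, Light): payoffs 3, 9 → best response Thorough.
Bailey against (Light, Normal): payoffs 5, 2 → best response Normal.
Bailey against (Normal, Light): payoffs 6, 4 → best response Normal.
Bailey against (Normal, Normal): payoffs 1, 2 → best response Thorough.
Casey against (None, Normal): payoffs 1, 8 → best response Normal.
Casey against (None, Thorough): payoffs 6, 0 → best response Light.
Casey against (Light, Normal): payoffs 5, 7 → best response Normal.
Casey against (Light, Thorough): payoffs 8, 1 → best response Light.
Casey against (Normal, Normal): payoffs 3, 4 → best response Normal.
Casey against (Normal, Thorough): payoffs 8, 6 → best response Light.
Mutual best responses: (Light, Normal, Normal); (Light, Thorough, Light).

Pure-strategy Nash equilibria: (Light, Normal, Normal) and (Light, Thorough, Light)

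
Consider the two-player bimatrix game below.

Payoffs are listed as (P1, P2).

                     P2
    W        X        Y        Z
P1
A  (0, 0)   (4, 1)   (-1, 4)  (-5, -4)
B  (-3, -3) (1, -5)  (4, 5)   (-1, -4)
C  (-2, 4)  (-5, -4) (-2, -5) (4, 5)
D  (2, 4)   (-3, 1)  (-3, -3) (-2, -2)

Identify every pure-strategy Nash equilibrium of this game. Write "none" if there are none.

(B, Y), (C, Z), (D, W)

P1 against W: payoffs 0, -3, -2, 2 → best response D.
P1 against X: payoffs 4, 1, -5, -3 → best response A.
P1 against Y: payoffs -1, 4, -2, -3 → best response B.
P1 against Z: payoffs -5, -1, 4, -2 → best response C.
P2 against A: payoffs 0, 1, 4, -4 → best response Y.
P2 against B: payoffs -3, -5, 5, -4 → best response Y.
P2 against C: payoffs 4, -4, -5, 5 → best response Z.
P2 against D: payoffs 4, 1, -3, -2 → best response W.
Mutual best responses: (B, Y); (C, Z); (D, W).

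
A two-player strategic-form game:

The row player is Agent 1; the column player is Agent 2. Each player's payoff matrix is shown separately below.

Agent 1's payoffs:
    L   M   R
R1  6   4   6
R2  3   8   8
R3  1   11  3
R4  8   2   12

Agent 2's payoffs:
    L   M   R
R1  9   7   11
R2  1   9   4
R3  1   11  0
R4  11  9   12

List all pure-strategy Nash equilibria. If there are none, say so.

The pure Nash equilibria are (R3, M) and (R4, R).

Check each profile: it is a Nash equilibrium iff no player can strictly gain by switching unilaterally.
(R1, L): Agent 1 can switch to R4 (6 → 8). Not NE.
(R1, M): Agent 1 can switch to R2 (4 → 8). Not NE.
(R1, R): Agent 1 can switch to R2 (6 → 8). Not NE.
(R2, L): Agent 1 can switch to R1 (3 → 6). Not NE.
(R2, M): Agent 1 can switch to R3 (8 → 11). Not NE.
(R2, R): Agent 1 can switch to R4 (8 → 12). Not NE.
(R3, M): Agent 1 gets 11, best alternative 8; Agent 2 gets 11, best alternative 1. No profitable deviation — NE.
(R4, R): Agent 1 gets 12, best alternative 8; Agent 2 gets 12, best alternative 11. No profitable deviation — NE.
(The remaining 4 profiles each have a profitable deviation by the same check.)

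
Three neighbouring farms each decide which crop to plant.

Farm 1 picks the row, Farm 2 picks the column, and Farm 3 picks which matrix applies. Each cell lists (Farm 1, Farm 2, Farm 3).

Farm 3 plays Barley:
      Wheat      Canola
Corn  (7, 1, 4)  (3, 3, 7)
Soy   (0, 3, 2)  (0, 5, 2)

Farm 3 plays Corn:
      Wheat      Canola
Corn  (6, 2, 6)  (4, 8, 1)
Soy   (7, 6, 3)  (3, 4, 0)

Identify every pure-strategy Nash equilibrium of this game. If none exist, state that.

(Corn, Canola, Barley), (Soy, Wheat, Corn)

(Corn, Wheat, Barley): Farm 2 can switch to Canola (1 → 3). Not NE.
(Corn, Wheat, Corn): Farm 1 can switch to Soy (6 → 7). Not NE.
(Corn, Canola, Barley): Farm 1 gets 3, best alternative 0; Farm 2 gets 3, best alternative 1; Farm 3 gets 7, best alternative 1. No profitable deviation — NE.
(Corn, Canola, Corn): Farm 3 can switch to Barley (1 → 7). Not NE.
(Soy, Wheat, Barley): Farm 1 can switch to Corn (0 → 7). Not NE.
(Soy, Wheat, Corn): Farm 1 gets 7, best alternative 6; Farm 2 gets 6, best alternative 4; Farm 3 gets 3, best alternative 2. No profitable deviation — NE.
(Soy, Canola, Barley): Farm 1 can switch to Corn (0 → 3). Not NE.
(Soy, Canola, Corn): Farm 1 can switch to Corn (3 → 4). Not NE.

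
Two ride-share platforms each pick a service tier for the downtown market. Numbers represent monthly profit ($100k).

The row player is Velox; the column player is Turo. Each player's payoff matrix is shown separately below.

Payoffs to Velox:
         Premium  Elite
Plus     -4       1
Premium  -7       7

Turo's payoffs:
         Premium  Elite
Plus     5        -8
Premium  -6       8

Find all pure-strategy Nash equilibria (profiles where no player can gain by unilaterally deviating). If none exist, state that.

(Plus, Premium), (Premium, Elite)

(Plus, Premium): Velox gets -4, best alternative -7; Turo gets 5, best alternative -8. No profitable deviation — NE.
(Plus, Elite): Velox can switch to Premium (1 → 7). Not NE.
(Premium, Premium): Velox can switch to Plus (-7 → -4). Not NE.
(Premium, Elite): Velox gets 7, best alternative 1; Turo gets 8, best alternative -6. No profitable deviation — NE.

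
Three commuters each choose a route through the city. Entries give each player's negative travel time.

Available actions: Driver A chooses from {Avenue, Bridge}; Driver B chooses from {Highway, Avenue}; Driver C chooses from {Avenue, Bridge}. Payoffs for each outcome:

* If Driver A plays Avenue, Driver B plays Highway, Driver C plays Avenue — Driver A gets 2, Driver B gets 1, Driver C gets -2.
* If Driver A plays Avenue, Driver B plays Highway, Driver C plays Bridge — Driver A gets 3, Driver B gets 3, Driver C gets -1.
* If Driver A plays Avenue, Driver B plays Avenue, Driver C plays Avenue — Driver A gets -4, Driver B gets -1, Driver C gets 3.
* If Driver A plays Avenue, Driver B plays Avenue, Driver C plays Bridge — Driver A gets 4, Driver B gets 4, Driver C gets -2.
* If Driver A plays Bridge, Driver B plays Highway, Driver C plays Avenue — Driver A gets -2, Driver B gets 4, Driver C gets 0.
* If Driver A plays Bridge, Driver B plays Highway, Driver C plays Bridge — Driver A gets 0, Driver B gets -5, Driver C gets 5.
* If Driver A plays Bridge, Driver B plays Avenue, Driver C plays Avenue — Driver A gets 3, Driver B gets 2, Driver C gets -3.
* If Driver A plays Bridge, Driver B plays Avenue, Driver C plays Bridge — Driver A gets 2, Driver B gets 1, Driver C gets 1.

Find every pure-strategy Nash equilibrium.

(Avenue, Highway, Avenue): Driver C can switch to Bridge (-2 → -1). Not NE.
(Avenue, Highway, Bridge): Driver B can switch to Avenue (3 → 4). Not NE.
(Avenue, Avenue, Avenue): Driver A can switch to Bridge (-4 → 3). Not NE.
(Avenue, Avenue, Bridge): Driver C can switch to Avenue (-2 → 3). Not NE.
(Bridge, Highway, Avenue): Driver A can switch to Avenue (-2 → 2). Not NE.
(Bridge, Highway, Bridge): Driver A can switch to Avenue (0 → 3). Not NE.
(Bridge, Avenue, Avenue): Driver B can switch to Highway (2 → 4). Not NE.
(Bridge, Avenue, Bridge): Driver A can switch to Avenue (2 → 4). Not NE.

There is no pure-strategy Nash equilibrium.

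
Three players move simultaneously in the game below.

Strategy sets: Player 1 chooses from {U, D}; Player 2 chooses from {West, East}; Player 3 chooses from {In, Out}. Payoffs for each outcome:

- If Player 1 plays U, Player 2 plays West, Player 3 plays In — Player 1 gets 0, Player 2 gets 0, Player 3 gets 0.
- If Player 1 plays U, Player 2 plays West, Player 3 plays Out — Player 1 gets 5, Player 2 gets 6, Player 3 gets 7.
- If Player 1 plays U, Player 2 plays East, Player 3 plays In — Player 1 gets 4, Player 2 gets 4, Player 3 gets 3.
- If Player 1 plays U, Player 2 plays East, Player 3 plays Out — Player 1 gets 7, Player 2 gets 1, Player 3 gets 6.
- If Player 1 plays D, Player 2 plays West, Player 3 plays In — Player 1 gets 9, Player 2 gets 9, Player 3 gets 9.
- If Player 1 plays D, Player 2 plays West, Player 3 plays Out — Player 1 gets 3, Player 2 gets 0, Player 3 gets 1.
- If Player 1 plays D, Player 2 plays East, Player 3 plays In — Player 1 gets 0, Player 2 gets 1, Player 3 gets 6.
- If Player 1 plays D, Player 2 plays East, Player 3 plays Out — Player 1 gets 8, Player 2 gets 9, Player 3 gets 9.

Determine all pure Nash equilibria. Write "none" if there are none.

(U, West, In): Player 1 can switch to D (0 → 9). Not NE.
(U, West, Out): Player 1 gets 5, best alternative 3; Player 2 gets 6, best alternative 1; Player 3 gets 7, best alternative 0. No profitable deviation — NE.
(U, East, In): Player 3 can switch to Out (3 → 6). Not NE.
(U, East, Out): Player 1 can switch to D (7 → 8). Not NE.
(D, West, In): Player 1 gets 9, best alternative 0; Player 2 gets 9, best alternative 1; Player 3 gets 9, best alternative 1. No profitable deviation — NE.
(D, West, Out): Player 1 can switch to U (3 → 5). Not NE.
(D, East, In): Player 1 can switch to U (0 → 4). Not NE.
(D, East, Out): Player 1 gets 8, best alternative 7; Player 2 gets 9, best alternative 0; Player 3 gets 9, best alternative 6. No profitable deviation — NE.

Pure-strategy Nash equilibria: (U, West, Out) and (D, West, In) and (D, East, Out)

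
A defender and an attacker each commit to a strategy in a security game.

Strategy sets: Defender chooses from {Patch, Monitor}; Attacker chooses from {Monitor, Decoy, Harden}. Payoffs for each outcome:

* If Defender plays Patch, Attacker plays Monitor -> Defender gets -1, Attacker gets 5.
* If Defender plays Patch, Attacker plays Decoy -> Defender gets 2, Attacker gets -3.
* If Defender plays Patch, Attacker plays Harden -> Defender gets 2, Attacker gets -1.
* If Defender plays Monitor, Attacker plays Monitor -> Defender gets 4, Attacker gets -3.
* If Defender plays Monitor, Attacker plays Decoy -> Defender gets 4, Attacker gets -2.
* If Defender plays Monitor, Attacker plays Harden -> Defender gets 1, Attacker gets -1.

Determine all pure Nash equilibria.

none

Mark each player's best response to every combination of opponents' strategies; a profile where every player is best-responding is a pure Nash equilibrium.
Defender against Monitor: payoffs -1, 4 → best response Monitor.
Defender against Decoy: payoffs 2, 4 → best response Monitor.
Defender against Harden: payoffs 2, 1 → best response Patch.
Attacker against Patch: payoffs 5, -3, -1 → best response Monitor.
Attacker against Monitor: payoffs -3, -2, -1 → best response Harden.
No profile is a mutual best response for all players.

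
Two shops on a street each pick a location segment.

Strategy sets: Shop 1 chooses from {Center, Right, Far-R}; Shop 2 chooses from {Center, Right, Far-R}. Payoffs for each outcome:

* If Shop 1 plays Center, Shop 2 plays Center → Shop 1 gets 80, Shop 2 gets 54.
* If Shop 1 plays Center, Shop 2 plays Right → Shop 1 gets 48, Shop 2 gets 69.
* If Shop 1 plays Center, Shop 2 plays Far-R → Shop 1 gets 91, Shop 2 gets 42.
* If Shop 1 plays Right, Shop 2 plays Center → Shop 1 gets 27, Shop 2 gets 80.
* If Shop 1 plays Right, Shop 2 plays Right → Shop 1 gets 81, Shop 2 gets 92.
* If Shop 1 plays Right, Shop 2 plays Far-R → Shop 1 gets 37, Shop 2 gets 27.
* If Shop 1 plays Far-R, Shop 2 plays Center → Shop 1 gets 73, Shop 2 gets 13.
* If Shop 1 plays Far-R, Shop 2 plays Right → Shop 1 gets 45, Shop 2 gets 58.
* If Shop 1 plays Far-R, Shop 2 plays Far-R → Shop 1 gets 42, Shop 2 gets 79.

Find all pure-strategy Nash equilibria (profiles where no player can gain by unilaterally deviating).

The unique pure-strategy Nash equilibrium is (Right, Right).

(Center, Center): Shop 2 can switch to Right (54 → 69). Not NE.
(Center, Right): Shop 1 can switch to Right (48 → 81). Not NE.
(Center, Far-R): Shop 2 can switch to Center (42 → 54). Not NE.
(Right, Center): Shop 1 can switch to Center (27 → 80). Not NE.
(Right, Right): Shop 1 gets 81, best alternative 48; Shop 2 gets 92, best alternative 80. No profitable deviation — NE.
(Right, Far-R): Shop 1 can switch to Center (37 → 91). Not NE.
(Far-R, Center): Shop 1 can switch to Center (73 → 80). Not NE.
(Far-R, Right): Shop 1 can switch to Center (45 → 48). Not NE.
(Far-R, Far-R): Shop 1 can switch to Center (42 → 91). Not NE.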